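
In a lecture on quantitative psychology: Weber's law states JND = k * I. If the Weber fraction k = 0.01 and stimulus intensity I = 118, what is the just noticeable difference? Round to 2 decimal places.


JND = k * I
JND = 0.01 * 118
= 1.18


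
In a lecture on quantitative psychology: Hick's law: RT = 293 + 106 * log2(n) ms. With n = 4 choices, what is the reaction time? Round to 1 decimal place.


RT = 293 + 106 * log2(4)
log2(4) = 2.0
RT = 293 + 106 * 2.0
= 293 + 212.0
= 505.0 ms


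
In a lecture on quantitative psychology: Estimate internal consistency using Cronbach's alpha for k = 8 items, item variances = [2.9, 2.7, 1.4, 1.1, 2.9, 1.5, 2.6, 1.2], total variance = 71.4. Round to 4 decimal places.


alpha = (k/(k-1)) * (1 - sum(s_i^2)/s_total^2)
sum(item variances) = 16.3
k/(k-1) = 8/7 = 1.142857
1 - 16.3/71.4 = 1 - 0.228291 = 0.771709
alpha = 1.142857 * 0.771709
= 0.8820


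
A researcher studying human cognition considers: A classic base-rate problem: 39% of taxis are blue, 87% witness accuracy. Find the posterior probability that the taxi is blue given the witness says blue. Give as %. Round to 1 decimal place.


P(blue | says blue) = P(says blue | blue)*P(blue) / [P(says blue | blue)*P(blue) + P(says blue | not blue)*P(not blue)]
Numerator = 0.87 * 0.39 = 0.3393
False identification = 0.13 * 0.61 = 0.0793
P = 0.3393 / (0.3393 + 0.0793)
= 0.3393 / 0.4186
As percentage = 81.1


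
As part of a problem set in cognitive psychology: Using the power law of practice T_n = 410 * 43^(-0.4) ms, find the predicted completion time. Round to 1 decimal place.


T_n = 410 * 43^(-0.4)
43^(-0.4) = 0.222133
T_n = 410 * 0.222133
= 91.1 ms


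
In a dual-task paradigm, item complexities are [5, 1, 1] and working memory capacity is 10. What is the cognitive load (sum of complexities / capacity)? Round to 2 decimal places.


Total complexity = 5 + 1 + 1 = 7
Load = total / capacity = 7 / 10
= 0.70


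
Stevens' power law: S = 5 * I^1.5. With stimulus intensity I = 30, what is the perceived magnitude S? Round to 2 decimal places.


S = 5 * 30^1.5
30^1.5 = 164.3168
S = 5 * 164.3168
= 821.58


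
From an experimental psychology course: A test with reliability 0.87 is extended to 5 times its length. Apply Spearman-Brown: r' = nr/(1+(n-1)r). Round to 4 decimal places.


r_new = n*r / (1 + (n-1)*r)
Numerator = 5 * 0.87 = 4.35
Denominator = 1 + 4 * 0.87 = 4.48
r_new = 4.35 / 4.48
= 0.9710


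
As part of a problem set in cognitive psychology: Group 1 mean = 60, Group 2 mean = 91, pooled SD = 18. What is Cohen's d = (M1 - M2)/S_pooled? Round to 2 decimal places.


Cohen's d = (M1 - M2) / S_pooled
= (60 - 91) / 18
= -31 / 18
= -1.72


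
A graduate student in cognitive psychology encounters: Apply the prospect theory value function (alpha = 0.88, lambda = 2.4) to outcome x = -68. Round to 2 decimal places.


Since x = -68 < 0, use v(x) = -lambda*(-x)^alpha
(-x) = 68
68^0.88 = 40.9834
v(-68) = -2.4 * 40.9834
= -98.36


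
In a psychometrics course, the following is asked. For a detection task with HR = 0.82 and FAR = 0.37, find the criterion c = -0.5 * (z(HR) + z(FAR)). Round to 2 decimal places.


c = -0.5 * (z(HR) + z(FAR))
z(0.82) = 0.9154
z(0.37) = -0.3319
c = -0.5 * (0.9154 + -0.3319)
= -0.5 * 0.5835
= -0.29


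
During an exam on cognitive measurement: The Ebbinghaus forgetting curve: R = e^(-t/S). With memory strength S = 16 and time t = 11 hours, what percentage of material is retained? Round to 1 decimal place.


R = e^(-t/S)
-t/S = -11/16 = -0.6875
R = e^(-0.6875) = 0.502832
Percentage = 0.502832 * 100
= 50.3


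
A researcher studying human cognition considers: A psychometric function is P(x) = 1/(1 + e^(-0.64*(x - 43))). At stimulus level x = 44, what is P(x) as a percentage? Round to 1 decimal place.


P(x) = 1/(1 + e^(-0.64*(44 - 43)))
Exponent = -0.64 * 1 = -0.64
e^(-0.64) = 0.527292
P = 1/(1 + 0.527292) = 0.654754
Percentage = 65.5


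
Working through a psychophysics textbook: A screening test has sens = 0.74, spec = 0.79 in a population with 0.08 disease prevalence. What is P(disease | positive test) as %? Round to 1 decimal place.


PPV = (sens * prev) / (sens * prev + (1-spec) * (1-prev))
Numerator = 0.74 * 0.08 = 0.0592
P(positive and no disease) = (1 - spec) * (1 - prev) = (1 - 0.79) * (1 - 0.08) = 0.1932
Denominator = 0.0592 + 0.1932 = 0.2524
PPV = 0.0592 / 0.2524 = 0.234548
As percentage = 23.5


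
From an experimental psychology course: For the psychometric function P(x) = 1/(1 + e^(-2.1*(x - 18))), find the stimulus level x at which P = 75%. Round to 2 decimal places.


At P = 0.75: 0.75 = 1/(1 + e^(-k*(x-x0)))
Solving: e^(-k*(x-x0)) = 1/3
x = x0 + ln(3)/k
ln(3) = 1.0986
x = 18 + 1.0986/2.1
= 18 + 0.5231
= 18.52


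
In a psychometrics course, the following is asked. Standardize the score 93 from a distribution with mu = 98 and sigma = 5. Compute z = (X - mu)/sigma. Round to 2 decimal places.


z = (X - mu) / sigma
= (93 - 98) / 5
= -5 / 5
= -1.00


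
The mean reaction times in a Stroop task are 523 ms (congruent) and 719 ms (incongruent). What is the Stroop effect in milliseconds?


Stroop effect = RT(incongruent) - RT(congruent)
= 719 - 523
= 196 ms


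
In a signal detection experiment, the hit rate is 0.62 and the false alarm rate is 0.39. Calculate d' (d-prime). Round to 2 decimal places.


d' = z(HR) - z(FAR)
z(0.62) = 0.3055
z(0.39) = -0.2793
d' = 0.3055 - -0.2793
= 0.58


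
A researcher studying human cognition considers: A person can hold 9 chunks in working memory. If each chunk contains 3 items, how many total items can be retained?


Total items = chunks * items_per_chunk
= 9 * 3
= 27


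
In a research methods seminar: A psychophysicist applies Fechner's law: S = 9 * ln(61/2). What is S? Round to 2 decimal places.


S = 9 * ln(61/2)
I/I0 = 30.5
ln(30.5) = 3.4177
S = 9 * 3.4177
= 30.76


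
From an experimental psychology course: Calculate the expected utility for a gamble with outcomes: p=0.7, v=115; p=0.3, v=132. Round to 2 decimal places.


EU = sum(p_i * v_i)
0.7 * 115 = 80.5
0.3 * 132 = 39.6
EU = 80.5 + 39.6
= 120.10


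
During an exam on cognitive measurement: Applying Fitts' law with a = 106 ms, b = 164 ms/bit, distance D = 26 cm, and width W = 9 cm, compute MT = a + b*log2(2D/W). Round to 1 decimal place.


MT = 106 + 164 * log2(2*26/9)
2D/W = 5.777778
log2(5.777778) = 2.5305
MT = 106 + 164 * 2.5305
= 521.0 ms


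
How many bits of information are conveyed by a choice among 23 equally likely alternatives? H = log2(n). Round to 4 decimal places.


H = log2(n)
H = log2(23)
= 4.5236


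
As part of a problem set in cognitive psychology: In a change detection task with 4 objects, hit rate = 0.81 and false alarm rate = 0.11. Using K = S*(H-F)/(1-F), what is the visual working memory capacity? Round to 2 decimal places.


K = S * (H - F) / (1 - F)
H - F = 0.7
1 - F = 0.89
K = 4 * 0.7 / 0.89
= 3.15


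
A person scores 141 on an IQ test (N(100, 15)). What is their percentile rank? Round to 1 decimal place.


z = (IQ - mean) / SD
z = (141 - 100) / 15 = 2.7333
Percentile = Phi(2.7333) * 100
Phi(2.7333) = 0.996865
= 99.7


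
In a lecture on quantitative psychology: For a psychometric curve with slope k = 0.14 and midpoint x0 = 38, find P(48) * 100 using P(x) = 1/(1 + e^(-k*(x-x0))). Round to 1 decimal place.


P(x) = 1/(1 + e^(-0.14*(48 - 38)))
Exponent = -0.14 * 10 = -1.4
e^(-1.4) = 0.246597
P = 1/(1 + 0.246597) = 0.802184
Percentage = 80.2


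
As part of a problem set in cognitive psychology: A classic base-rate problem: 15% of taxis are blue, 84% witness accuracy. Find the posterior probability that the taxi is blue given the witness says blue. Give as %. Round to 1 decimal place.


P(blue | says blue) = P(says blue | blue)*P(blue) / [P(says blue | blue)*P(blue) + P(says blue | not blue)*P(not blue)]
Numerator = 0.84 * 0.15 = 0.126
False identification = 0.16 * 0.85 = 0.136
P = 0.126 / (0.126 + 0.136)
= 0.126 / 0.262
As percentage = 48.1


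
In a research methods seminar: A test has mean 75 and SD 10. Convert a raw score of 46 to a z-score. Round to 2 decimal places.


z = (X - mu) / sigma
= (46 - 75) / 10
= -29 / 10
= -2.90


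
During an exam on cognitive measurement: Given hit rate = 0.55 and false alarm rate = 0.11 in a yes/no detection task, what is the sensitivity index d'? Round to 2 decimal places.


d' = z(HR) - z(FAR)
z(0.55) = 0.1257
z(0.11) = -1.2265
d' = 0.1257 - -1.2265
= 1.35


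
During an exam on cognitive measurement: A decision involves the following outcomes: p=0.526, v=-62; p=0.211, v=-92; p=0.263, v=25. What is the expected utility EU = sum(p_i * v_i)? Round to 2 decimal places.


EU = sum(p_i * v_i)
0.526 * -62 = -32.612
0.211 * -92 = -19.412
0.263 * 25 = 6.575
EU = -32.612 + -19.412 + 6.575
= -45.45


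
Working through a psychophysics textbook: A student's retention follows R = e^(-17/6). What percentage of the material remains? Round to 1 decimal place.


R = e^(-t/S)
-t/S = -17/6 = -2.833333
R = e^(-2.833333) = 0.058816
Percentage = 0.058816 * 100
= 5.9


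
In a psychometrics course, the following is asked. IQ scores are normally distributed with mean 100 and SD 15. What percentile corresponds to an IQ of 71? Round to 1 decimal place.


z = (IQ - mean) / SD
z = (71 - 100) / 15 = -1.9333
Percentile = Phi(-1.9333) * 100
Phi(-1.9333) = 0.0266
= 2.7


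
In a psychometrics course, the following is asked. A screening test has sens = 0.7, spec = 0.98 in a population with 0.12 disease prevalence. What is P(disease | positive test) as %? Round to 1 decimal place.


PPV = (sens * prev) / (sens * prev + (1-spec) * (1-prev))
Numerator = 0.7 * 0.12 = 0.084
P(positive and no disease) = (1 - spec) * (1 - prev) = (1 - 0.98) * (1 - 0.12) = 0.0176
Denominator = 0.084 + 0.0176 = 0.1016
PPV = 0.084 / 0.1016 = 0.826772
As percentage = 82.7


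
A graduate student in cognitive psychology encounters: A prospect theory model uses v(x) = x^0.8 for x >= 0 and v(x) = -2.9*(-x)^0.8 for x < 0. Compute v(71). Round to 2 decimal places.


Since x = 71 >= 0, use v(x) = x^0.8
71^0.8 = 30.2696
v(71) = 30.27


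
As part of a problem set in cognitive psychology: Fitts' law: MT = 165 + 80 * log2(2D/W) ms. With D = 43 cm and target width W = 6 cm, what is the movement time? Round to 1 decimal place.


MT = 165 + 80 * log2(2*43/6)
2D/W = 14.333333
log2(14.333333) = 3.8413
MT = 165 + 80 * 3.8413
= 472.3 ms


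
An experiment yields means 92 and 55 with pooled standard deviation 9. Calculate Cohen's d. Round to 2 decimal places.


Cohen's d = (M1 - M2) / S_pooled
= (92 - 55) / 9
= 37 / 9
= 4.11


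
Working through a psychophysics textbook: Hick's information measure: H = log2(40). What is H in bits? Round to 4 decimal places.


H = log2(n)
H = log2(40)
= 5.3219


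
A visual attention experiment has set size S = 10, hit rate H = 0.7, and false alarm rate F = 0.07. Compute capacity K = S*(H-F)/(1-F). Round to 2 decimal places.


K = S * (H - F) / (1 - F)
H - F = 0.63
1 - F = 0.93
K = 10 * 0.63 / 0.93
= 6.77


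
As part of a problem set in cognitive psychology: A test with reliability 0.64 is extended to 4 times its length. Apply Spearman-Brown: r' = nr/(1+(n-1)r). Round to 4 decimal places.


r_new = n*r / (1 + (n-1)*r)
Numerator = 4 * 0.64 = 2.56
Denominator = 1 + 3 * 0.64 = 2.92
r_new = 2.56 / 2.92
= 0.8767


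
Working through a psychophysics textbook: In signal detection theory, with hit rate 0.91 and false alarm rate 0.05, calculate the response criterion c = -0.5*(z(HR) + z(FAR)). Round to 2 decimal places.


c = -0.5 * (z(HR) + z(FAR))
z(0.91) = 1.3408
z(0.05) = -1.6449
c = -0.5 * (1.3408 + -1.6449)
= -0.5 * -0.3041
= 0.15


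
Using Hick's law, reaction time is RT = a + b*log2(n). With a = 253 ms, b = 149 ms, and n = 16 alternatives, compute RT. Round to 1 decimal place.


RT = 253 + 149 * log2(16)
log2(16) = 4.0
RT = 253 + 149 * 4.0
= 253 + 596.0
= 849.0 ms


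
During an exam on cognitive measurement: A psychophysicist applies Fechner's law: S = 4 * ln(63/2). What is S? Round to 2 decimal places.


S = 4 * ln(63/2)
I/I0 = 31.5
ln(31.5) = 3.45
S = 4 * 3.45
= 13.80


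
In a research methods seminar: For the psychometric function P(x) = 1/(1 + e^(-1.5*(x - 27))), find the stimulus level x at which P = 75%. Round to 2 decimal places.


At P = 0.75: 0.75 = 1/(1 + e^(-k*(x-x0)))
Solving: e^(-k*(x-x0)) = 1/3
x = x0 + ln(3)/k
ln(3) = 1.0986
x = 27 + 1.0986/1.5
= 27 + 0.7324
= 27.73


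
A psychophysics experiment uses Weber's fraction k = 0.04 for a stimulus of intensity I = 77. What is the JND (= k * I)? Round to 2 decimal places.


JND = k * I
JND = 0.04 * 77
= 3.08


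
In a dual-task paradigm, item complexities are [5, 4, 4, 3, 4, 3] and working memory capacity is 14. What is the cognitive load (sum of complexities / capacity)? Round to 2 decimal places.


Total complexity = 5 + 4 + 4 + 3 + 4 + 3 = 23
Load = total / capacity = 23 / 14
= 1.64


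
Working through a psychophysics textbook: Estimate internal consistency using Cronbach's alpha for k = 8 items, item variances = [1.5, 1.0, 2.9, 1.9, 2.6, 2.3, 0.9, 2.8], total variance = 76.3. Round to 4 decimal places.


alpha = (k/(k-1)) * (1 - sum(s_i^2)/s_total^2)
sum(item variances) = 15.9
k/(k-1) = 8/7 = 1.142857
1 - 15.9/76.3 = 1 - 0.208388 = 0.791612
alpha = 1.142857 * 0.791612
= 0.9047


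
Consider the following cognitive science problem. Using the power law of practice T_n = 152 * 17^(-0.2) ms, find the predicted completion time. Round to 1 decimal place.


T_n = 152 * 17^(-0.2)
17^(-0.2) = 0.567427
T_n = 152 * 0.567427
= 86.2 ms


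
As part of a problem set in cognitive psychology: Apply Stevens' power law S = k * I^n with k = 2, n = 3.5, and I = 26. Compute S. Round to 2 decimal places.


S = 2 * 26^3.5
26^3.5 = 89620.367
S = 2 * 89620.367
= 179240.73


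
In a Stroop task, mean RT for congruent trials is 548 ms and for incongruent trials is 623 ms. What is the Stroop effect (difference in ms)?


Stroop effect = RT(incongruent) - RT(congruent)
= 623 - 548
= 75 ms


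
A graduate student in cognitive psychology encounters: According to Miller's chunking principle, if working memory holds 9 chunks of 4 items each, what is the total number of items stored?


Total items = chunks * items_per_chunk
= 9 * 4
= 36


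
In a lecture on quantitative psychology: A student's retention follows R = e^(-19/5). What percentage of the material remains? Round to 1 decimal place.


R = e^(-t/S)
-t/S = -19/5 = -3.8
R = e^(-3.8) = 0.022371
Percentage = 0.022371 * 100
= 2.2


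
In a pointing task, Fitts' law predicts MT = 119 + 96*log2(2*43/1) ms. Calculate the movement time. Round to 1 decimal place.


MT = 119 + 96 * log2(2*43/1)
2D/W = 86.0
log2(86.0) = 6.4263
MT = 119 + 96 * 6.4263
= 735.9 ms


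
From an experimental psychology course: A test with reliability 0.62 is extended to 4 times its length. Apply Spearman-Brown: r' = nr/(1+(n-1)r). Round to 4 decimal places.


r_new = n*r / (1 + (n-1)*r)
Numerator = 4 * 0.62 = 2.48
Denominator = 1 + 3 * 0.62 = 2.86
r_new = 2.48 / 2.86
= 0.8671


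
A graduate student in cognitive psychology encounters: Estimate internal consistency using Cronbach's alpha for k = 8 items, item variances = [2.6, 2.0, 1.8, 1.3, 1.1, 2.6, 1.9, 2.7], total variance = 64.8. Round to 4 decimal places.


alpha = (k/(k-1)) * (1 - sum(s_i^2)/s_total^2)
sum(item variances) = 16.0
k/(k-1) = 8/7 = 1.142857
1 - 16.0/64.8 = 1 - 0.246914 = 0.753086
alpha = 1.142857 * 0.753086
= 0.8607


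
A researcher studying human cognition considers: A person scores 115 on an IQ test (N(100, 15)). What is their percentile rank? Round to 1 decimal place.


z = (IQ - mean) / SD
z = (115 - 100) / 15 = 1.0
Percentile = Phi(1.0) * 100
Phi(1.0) = 0.841345
= 84.1


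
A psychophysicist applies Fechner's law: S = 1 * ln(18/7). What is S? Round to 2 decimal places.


S = 1 * ln(18/7)
I/I0 = 2.571429
ln(2.571429) = 0.9445
S = 1 * 0.9445
= 0.94


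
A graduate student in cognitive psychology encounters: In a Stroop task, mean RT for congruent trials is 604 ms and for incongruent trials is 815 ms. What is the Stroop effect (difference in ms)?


Stroop effect = RT(incongruent) - RT(congruent)
= 815 - 604
= 211 ms


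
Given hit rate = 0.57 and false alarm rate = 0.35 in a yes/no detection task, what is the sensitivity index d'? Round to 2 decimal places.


d' = z(HR) - z(FAR)
z(0.57) = 0.1764
z(0.35) = -0.3853
d' = 0.1764 - -0.3853
= 0.56


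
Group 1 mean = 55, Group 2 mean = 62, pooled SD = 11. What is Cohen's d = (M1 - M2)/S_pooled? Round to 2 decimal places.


Cohen's d = (M1 - M2) / S_pooled
= (55 - 62) / 11
= -7 / 11
= -0.64


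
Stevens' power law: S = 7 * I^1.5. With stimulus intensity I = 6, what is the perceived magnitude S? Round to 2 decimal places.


S = 7 * 6^1.5
6^1.5 = 14.6969
S = 7 * 14.6969
= 102.88


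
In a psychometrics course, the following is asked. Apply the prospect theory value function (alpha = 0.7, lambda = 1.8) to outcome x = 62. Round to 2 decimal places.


Since x = 62 >= 0, use v(x) = x^0.7
62^0.7 = 17.9752
v(62) = 17.98


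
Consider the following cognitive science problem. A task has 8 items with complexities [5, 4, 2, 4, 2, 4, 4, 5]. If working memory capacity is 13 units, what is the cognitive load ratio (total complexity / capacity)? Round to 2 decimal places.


Total complexity = 5 + 4 + 2 + 4 + 2 + 4 + 4 + 5 = 30
Load = total / capacity = 30 / 13
= 2.31


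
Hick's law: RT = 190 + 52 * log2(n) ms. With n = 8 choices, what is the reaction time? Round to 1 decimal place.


RT = 190 + 52 * log2(8)
log2(8) = 3.0
RT = 190 + 52 * 3.0
= 190 + 156.0
= 346.0 ms


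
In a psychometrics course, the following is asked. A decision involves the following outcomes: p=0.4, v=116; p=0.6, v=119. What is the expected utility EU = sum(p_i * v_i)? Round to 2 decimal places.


EU = sum(p_i * v_i)
0.4 * 116 = 46.4
0.6 * 119 = 71.4
EU = 46.4 + 71.4
= 117.80


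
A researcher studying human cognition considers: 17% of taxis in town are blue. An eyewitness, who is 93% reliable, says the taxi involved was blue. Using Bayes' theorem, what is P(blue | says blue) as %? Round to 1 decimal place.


P(blue | says blue) = P(says blue | blue)*P(blue) / [P(says blue | blue)*P(blue) + P(says blue | not blue)*P(not blue)]
Numerator = 0.93 * 0.17 = 0.1581
False identification = 0.07 * 0.83 = 0.0581
P = 0.1581 / (0.1581 + 0.0581)
= 0.1581 / 0.2162
As percentage = 73.1


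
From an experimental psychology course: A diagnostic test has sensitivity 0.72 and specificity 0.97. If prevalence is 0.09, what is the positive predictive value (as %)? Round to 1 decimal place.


PPV = (sens * prev) / (sens * prev + (1-spec) * (1-prev))
Numerator = 0.72 * 0.09 = 0.0648
P(positive and no disease) = (1 - spec) * (1 - prev) = (1 - 0.97) * (1 - 0.09) = 0.0273
Denominator = 0.0648 + 0.0273 = 0.0921
PPV = 0.0648 / 0.0921 = 0.703583
As percentage = 70.4


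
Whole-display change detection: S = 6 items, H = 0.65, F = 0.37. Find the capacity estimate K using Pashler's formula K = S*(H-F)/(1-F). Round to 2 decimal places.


K = S * (H - F) / (1 - F)
H - F = 0.28
1 - F = 0.63
K = 6 * 0.28 / 0.63
= 2.67


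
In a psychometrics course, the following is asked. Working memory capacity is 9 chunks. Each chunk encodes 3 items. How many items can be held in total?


Total items = chunks * items_per_chunk
= 9 * 3
= 27


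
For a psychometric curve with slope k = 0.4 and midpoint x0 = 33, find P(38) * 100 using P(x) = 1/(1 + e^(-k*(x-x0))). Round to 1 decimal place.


P(x) = 1/(1 + e^(-0.4*(38 - 33)))
Exponent = -0.4 * 5 = -2.0
e^(-2.0) = 0.135335
P = 1/(1 + 0.135335) = 0.880797
Percentage = 88.1


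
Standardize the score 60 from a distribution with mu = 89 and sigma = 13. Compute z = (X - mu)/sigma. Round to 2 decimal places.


z = (X - mu) / sigma
= (60 - 89) / 13
= -29 / 13
= -2.23


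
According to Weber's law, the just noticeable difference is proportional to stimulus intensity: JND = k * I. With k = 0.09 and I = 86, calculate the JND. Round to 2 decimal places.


JND = k * I
JND = 0.09 * 86
= 7.74


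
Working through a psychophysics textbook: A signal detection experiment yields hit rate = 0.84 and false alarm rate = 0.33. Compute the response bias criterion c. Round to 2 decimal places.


c = -0.5 * (z(HR) + z(FAR))
z(0.84) = 0.9945
z(0.33) = -0.4399
c = -0.5 * (0.9945 + -0.4399)
= -0.5 * 0.5546
= -0.28


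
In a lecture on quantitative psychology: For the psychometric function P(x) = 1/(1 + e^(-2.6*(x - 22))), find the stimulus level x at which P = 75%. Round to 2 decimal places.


At P = 0.75: 0.75 = 1/(1 + e^(-k*(x-x0)))
Solving: e^(-k*(x-x0)) = 1/3
x = x0 + ln(3)/k
ln(3) = 1.0986
x = 22 + 1.0986/2.6
= 22 + 0.4225
= 22.42


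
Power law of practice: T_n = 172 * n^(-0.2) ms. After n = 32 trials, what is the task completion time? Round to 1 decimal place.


T_n = 172 * 32^(-0.2)
32^(-0.2) = 0.5
T_n = 172 * 0.5
= 86.0 ms


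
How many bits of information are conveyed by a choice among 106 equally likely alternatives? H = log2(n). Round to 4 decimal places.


H = log2(n)
H = log2(106)
= 6.7279


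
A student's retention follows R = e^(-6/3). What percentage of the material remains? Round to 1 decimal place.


R = e^(-t/S)
-t/S = -6/3 = -2.0
R = e^(-2.0) = 0.135335
Percentage = 0.135335 * 100
= 13.5


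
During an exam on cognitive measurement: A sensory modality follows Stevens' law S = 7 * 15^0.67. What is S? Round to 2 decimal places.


S = 7 * 15^0.67
15^0.67 = 6.1374
S = 7 * 6.1374
= 42.96


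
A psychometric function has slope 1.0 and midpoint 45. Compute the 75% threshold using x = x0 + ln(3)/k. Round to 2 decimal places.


At P = 0.75: 0.75 = 1/(1 + e^(-k*(x-x0)))
Solving: e^(-k*(x-x0)) = 1/3
x = x0 + ln(3)/k
ln(3) = 1.0986
x = 45 + 1.0986/1.0
= 45 + 1.0986
= 46.10


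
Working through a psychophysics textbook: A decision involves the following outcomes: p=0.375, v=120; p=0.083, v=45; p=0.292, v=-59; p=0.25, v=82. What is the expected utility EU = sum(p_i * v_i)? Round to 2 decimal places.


EU = sum(p_i * v_i)
0.375 * 120 = 45.0
0.083 * 45 = 3.735
0.292 * -59 = -17.228
0.25 * 82 = 20.5
EU = 45.0 + 3.735 + -17.228 + 20.5
= 52.01


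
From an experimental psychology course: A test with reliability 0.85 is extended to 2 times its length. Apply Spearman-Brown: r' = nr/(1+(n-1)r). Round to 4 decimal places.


r_new = n*r / (1 + (n-1)*r)
Numerator = 2 * 0.85 = 1.7
Denominator = 1 + 1 * 0.85 = 1.85
r_new = 1.7 / 1.85
= 0.9189


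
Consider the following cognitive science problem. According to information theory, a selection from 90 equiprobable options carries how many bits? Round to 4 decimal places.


H = log2(n)
H = log2(90)
= 6.4919


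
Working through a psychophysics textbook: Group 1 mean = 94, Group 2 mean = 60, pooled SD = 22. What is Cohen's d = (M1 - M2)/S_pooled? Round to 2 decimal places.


Cohen's d = (M1 - M2) / S_pooled
= (94 - 60) / 22
= 34 / 22
= 1.55


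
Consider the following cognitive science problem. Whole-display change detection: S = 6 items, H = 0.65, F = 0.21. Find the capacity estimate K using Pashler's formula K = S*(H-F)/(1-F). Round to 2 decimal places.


K = S * (H - F) / (1 - F)
H - F = 0.44
1 - F = 0.79
K = 6 * 0.44 / 0.79
= 3.34


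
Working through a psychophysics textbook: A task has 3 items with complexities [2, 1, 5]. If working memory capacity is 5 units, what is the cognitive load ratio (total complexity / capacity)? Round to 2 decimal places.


Total complexity = 2 + 1 + 5 = 8
Load = total / capacity = 8 / 5
= 1.60


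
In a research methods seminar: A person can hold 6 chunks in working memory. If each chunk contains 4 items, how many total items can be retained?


Total items = chunks * items_per_chunk
= 6 * 4
= 24


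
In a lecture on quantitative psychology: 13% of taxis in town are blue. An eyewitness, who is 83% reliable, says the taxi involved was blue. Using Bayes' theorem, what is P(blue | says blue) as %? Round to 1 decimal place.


P(blue | says blue) = P(says blue | blue)*P(blue) / [P(says blue | blue)*P(blue) + P(says blue | not blue)*P(not blue)]
Numerator = 0.83 * 0.13 = 0.1079
False identification = 0.17 * 0.87 = 0.1479
P = 0.1079 / (0.1079 + 0.1479)
= 0.1079 / 0.2558
As percentage = 42.2


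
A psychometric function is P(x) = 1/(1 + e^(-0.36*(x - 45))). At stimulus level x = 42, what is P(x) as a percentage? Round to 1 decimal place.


P(x) = 1/(1 + e^(-0.36*(42 - 45)))
Exponent = -0.36 * -3 = 1.08
e^(1.08) = 2.94468
P = 1/(1 + 2.94468) = 0.253506
Percentage = 25.4


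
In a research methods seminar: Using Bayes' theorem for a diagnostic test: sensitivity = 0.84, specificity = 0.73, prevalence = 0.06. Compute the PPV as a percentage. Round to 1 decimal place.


PPV = (sens * prev) / (sens * prev + (1-spec) * (1-prev))
Numerator = 0.84 * 0.06 = 0.0504
P(positive and no disease) = (1 - spec) * (1 - prev) = (1 - 0.73) * (1 - 0.06) = 0.2538
Denominator = 0.0504 + 0.2538 = 0.3042
PPV = 0.0504 / 0.3042 = 0.16568
As percentage = 16.6


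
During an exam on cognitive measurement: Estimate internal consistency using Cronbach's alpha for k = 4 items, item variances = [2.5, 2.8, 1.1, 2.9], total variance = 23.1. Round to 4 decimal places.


alpha = (k/(k-1)) * (1 - sum(s_i^2)/s_total^2)
sum(item variances) = 9.3
k/(k-1) = 4/3 = 1.333333
1 - 9.3/23.1 = 1 - 0.402597 = 0.597403
alpha = 1.333333 * 0.597403
= 0.7965


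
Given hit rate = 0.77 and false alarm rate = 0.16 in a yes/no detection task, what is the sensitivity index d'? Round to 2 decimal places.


d' = z(HR) - z(FAR)
z(0.77) = 0.7388
z(0.16) = -0.9945
d' = 0.7388 - -0.9945
= 1.73


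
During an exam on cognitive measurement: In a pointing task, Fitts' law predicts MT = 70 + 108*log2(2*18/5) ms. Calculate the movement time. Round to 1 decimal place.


MT = 70 + 108 * log2(2*18/5)
2D/W = 7.2
log2(7.2) = 2.848
MT = 70 + 108 * 2.848
= 377.6 ms


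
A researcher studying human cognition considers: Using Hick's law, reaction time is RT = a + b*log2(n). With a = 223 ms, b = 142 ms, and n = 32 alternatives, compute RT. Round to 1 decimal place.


RT = 223 + 142 * log2(32)
log2(32) = 5.0
RT = 223 + 142 * 5.0
= 223 + 710.0
= 933.0 ms


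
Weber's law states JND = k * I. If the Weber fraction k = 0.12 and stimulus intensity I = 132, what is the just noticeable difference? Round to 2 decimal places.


JND = k * I
JND = 0.12 * 132
= 15.84


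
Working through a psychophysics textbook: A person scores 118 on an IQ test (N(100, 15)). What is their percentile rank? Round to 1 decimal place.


z = (IQ - mean) / SD
z = (118 - 100) / 15 = 1.2
Percentile = Phi(1.2) * 100
Phi(1.2) = 0.88493
= 88.5


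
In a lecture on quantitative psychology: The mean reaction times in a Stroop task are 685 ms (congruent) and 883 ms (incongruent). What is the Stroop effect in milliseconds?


Stroop effect = RT(incongruent) - RT(congruent)
= 883 - 685
= 198 ms


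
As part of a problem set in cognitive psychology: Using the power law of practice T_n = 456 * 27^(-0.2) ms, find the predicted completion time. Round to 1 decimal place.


T_n = 456 * 27^(-0.2)
27^(-0.2) = 0.517282
T_n = 456 * 0.517282
= 235.9 ms


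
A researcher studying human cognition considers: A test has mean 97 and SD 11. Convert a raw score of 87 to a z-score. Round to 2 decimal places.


z = (X - mu) / sigma
= (87 - 97) / 11
= -10 / 11
= -0.91


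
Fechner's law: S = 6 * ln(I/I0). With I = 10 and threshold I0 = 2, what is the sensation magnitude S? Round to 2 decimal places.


S = 6 * ln(10/2)
I/I0 = 5.0
ln(5.0) = 1.6094
S = 6 * 1.6094
= 9.66


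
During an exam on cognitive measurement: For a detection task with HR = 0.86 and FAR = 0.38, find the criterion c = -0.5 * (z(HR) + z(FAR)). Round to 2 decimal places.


c = -0.5 * (z(HR) + z(FAR))
z(0.86) = 1.0803
z(0.38) = -0.3055
c = -0.5 * (1.0803 + -0.3055)
= -0.5 * 0.7748
= -0.39


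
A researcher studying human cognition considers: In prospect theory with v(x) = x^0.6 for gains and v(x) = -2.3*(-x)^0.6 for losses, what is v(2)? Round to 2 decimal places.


Since x = 2 >= 0, use v(x) = x^0.6
2^0.6 = 1.5157
v(2) = 1.52


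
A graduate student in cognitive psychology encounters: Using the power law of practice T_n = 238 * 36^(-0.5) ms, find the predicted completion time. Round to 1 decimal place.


T_n = 238 * 36^(-0.5)
36^(-0.5) = 0.166667
T_n = 238 * 0.166667
= 39.7 ms


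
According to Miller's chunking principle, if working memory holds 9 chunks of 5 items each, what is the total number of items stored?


Total items = chunks * items_per_chunk
= 9 * 5
= 45


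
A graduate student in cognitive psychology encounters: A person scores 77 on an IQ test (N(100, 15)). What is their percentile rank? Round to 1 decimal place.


z = (IQ - mean) / SD
z = (77 - 100) / 15 = -1.5333
Percentile = Phi(-1.5333) * 100
Phi(-1.5333) = 0.062601
= 6.3


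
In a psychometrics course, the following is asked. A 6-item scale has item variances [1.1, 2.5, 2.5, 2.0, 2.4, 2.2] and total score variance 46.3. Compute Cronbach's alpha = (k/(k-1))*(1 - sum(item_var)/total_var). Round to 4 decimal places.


alpha = (k/(k-1)) * (1 - sum(s_i^2)/s_total^2)
sum(item variances) = 12.7
k/(k-1) = 6/5 = 1.2
1 - 12.7/46.3 = 1 - 0.274298 = 0.725702
alpha = 1.2 * 0.725702
= 0.8708


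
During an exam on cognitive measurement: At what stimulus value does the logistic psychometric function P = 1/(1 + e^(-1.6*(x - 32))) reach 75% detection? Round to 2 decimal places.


At P = 0.75: 0.75 = 1/(1 + e^(-k*(x-x0)))
Solving: e^(-k*(x-x0)) = 1/3
x = x0 + ln(3)/k
ln(3) = 1.0986
x = 32 + 1.0986/1.6
= 32 + 0.6866
= 32.69


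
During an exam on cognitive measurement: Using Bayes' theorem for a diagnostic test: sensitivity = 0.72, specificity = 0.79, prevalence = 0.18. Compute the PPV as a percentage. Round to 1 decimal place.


PPV = (sens * prev) / (sens * prev + (1-spec) * (1-prev))
Numerator = 0.72 * 0.18 = 0.1296
P(positive and no disease) = (1 - spec) * (1 - prev) = (1 - 0.79) * (1 - 0.18) = 0.1722
Denominator = 0.1296 + 0.1722 = 0.3018
PPV = 0.1296 / 0.3018 = 0.429423
As percentage = 42.9


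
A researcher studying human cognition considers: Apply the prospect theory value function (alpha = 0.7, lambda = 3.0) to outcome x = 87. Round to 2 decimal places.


Since x = 87 >= 0, use v(x) = x^0.7
87^0.7 = 22.7858
v(87) = 22.79


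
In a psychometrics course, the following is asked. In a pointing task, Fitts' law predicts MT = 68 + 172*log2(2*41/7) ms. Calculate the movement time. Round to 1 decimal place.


MT = 68 + 172 * log2(2*41/7)
2D/W = 11.714286
log2(11.714286) = 3.5502
MT = 68 + 172 * 3.5502
= 678.6 ms


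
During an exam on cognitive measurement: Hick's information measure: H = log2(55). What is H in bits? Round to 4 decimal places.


H = log2(n)
H = log2(55)
= 5.7814


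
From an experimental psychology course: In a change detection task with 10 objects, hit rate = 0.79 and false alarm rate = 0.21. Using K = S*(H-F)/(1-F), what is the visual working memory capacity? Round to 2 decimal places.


K = S * (H - F) / (1 - F)
H - F = 0.58
1 - F = 0.79
K = 10 * 0.58 / 0.79
= 7.34


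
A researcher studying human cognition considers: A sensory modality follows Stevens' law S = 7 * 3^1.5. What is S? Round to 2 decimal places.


S = 7 * 3^1.5
3^1.5 = 5.1962
S = 7 * 5.1962
= 36.37


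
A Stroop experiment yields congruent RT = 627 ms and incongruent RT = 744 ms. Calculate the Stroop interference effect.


Stroop effect = RT(incongruent) - RT(congruent)
= 744 - 627
= 117 ms


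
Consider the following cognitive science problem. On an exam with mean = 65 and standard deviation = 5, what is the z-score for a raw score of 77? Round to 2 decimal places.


z = (X - mu) / sigma
= (77 - 65) / 5
= 12 / 5
= 2.40


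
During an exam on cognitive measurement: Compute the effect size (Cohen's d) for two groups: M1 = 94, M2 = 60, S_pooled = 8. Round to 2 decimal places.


Cohen's d = (M1 - M2) / S_pooled
= (94 - 60) / 8
= 34 / 8
= 4.25


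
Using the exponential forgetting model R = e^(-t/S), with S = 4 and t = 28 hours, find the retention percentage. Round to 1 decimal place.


R = e^(-t/S)
-t/S = -28/4 = -7.0
R = e^(-7.0) = 0.000912
Percentage = 0.000912 * 100
= 0.1


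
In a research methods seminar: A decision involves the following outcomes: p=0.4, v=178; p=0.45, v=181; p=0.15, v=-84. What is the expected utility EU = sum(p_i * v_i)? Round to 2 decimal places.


EU = sum(p_i * v_i)
0.4 * 178 = 71.2
0.45 * 181 = 81.45
0.15 * -84 = -12.6
EU = 71.2 + 81.45 + -12.6
= 140.05


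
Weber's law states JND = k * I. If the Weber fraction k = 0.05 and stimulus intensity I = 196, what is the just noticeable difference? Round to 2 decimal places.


JND = k * I
JND = 0.05 * 196
= 9.80


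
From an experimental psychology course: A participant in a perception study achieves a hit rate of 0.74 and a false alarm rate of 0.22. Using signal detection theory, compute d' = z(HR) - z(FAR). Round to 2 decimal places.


d' = z(HR) - z(FAR)
z(0.74) = 0.6433
z(0.22) = -0.7722
d' = 0.6433 - -0.7722
= 1.42


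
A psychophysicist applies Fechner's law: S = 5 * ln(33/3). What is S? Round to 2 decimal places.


S = 5 * ln(33/3)
I/I0 = 11.0
ln(11.0) = 2.3979
S = 5 * 2.3979
= 11.99


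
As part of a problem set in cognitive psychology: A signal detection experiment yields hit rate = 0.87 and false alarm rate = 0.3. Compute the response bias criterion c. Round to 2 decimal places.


c = -0.5 * (z(HR) + z(FAR))
z(0.87) = 1.1264
z(0.3) = -0.5244
c = -0.5 * (1.1264 + -0.5244)
= -0.5 * 0.602
= -0.30


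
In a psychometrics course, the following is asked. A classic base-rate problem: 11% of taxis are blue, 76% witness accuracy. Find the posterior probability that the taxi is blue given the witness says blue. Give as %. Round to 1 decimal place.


P(blue | says blue) = P(says blue | blue)*P(blue) / [P(says blue | blue)*P(blue) + P(says blue | not blue)*P(not blue)]
Numerator = 0.76 * 0.11 = 0.0836
False identification = 0.24 * 0.89 = 0.2136
P = 0.0836 / (0.0836 + 0.2136)
= 0.0836 / 0.2972
As percentage = 28.1


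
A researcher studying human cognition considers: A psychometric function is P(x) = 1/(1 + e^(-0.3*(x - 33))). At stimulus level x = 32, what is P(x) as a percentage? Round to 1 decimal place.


P(x) = 1/(1 + e^(-0.3*(32 - 33)))
Exponent = -0.3 * -1 = 0.3
e^(0.3) = 1.349859
P = 1/(1 + 1.349859) = 0.425557
Percentage = 42.6


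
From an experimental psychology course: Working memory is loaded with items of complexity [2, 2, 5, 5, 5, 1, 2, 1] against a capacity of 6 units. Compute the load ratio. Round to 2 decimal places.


Total complexity = 2 + 2 + 5 + 5 + 5 + 1 + 2 + 1 = 23
Load = total / capacity = 23 / 6
= 3.83


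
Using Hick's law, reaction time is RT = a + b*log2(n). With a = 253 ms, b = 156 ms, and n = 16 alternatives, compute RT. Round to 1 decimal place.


RT = 253 + 156 * log2(16)
log2(16) = 4.0
RT = 253 + 156 * 4.0
= 253 + 624.0
= 877.0 ms


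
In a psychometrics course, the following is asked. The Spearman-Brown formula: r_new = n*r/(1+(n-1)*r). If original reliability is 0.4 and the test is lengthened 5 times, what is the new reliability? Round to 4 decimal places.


r_new = n*r / (1 + (n-1)*r)
Numerator = 5 * 0.4 = 2.0
Denominator = 1 + 4 * 0.4 = 2.6
r_new = 2.0 / 2.6
= 0.7692


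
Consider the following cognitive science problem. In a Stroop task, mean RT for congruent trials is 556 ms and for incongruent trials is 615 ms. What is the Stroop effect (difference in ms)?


Stroop effect = RT(incongruent) - RT(congruent)
= 615 - 556
= 59 ms


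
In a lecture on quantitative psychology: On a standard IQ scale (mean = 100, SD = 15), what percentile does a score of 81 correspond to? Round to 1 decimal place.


z = (IQ - mean) / SD
z = (81 - 100) / 15 = -1.2667
Percentile = Phi(-1.2667) * 100
Phi(-1.2667) = 0.102631
= 10.3


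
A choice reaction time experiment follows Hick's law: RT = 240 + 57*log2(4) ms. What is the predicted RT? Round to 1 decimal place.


RT = 240 + 57 * log2(4)
log2(4) = 2.0
RT = 240 + 57 * 2.0
= 240 + 114.0
= 354.0 ms


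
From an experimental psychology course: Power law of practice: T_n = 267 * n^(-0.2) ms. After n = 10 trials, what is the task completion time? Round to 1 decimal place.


T_n = 267 * 10^(-0.2)
10^(-0.2) = 0.630957
T_n = 267 * 0.630957
= 168.5 ms


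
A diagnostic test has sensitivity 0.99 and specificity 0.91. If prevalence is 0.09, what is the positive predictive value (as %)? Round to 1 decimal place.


PPV = (sens * prev) / (sens * prev + (1-spec) * (1-prev))
Numerator = 0.99 * 0.09 = 0.0891
P(positive and no disease) = (1 - spec) * (1 - prev) = (1 - 0.91) * (1 - 0.09) = 0.0819
Denominator = 0.0891 + 0.0819 = 0.171
PPV = 0.0891 / 0.171 = 0.521053
As percentage = 52.1


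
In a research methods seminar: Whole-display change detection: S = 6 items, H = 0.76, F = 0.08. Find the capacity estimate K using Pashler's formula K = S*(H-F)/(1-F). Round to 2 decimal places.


K = S * (H - F) / (1 - F)
H - F = 0.68
1 - F = 0.92
K = 6 * 0.68 / 0.92
= 4.43


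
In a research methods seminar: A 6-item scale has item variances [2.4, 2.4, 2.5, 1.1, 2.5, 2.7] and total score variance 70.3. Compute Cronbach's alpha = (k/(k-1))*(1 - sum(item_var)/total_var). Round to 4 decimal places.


alpha = (k/(k-1)) * (1 - sum(s_i^2)/s_total^2)
sum(item variances) = 13.6
k/(k-1) = 6/5 = 1.2
1 - 13.6/70.3 = 1 - 0.193457 = 0.806543
alpha = 1.2 * 0.806543
= 0.9679


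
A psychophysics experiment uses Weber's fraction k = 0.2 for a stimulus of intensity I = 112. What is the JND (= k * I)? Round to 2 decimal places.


JND = k * I
JND = 0.2 * 112
= 22.40


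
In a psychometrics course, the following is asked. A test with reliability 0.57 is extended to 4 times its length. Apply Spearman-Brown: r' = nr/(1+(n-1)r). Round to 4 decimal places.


r_new = n*r / (1 + (n-1)*r)
Numerator = 4 * 0.57 = 2.28
Denominator = 1 + 3 * 0.57 = 2.71
r_new = 2.28 / 2.71
= 0.8413


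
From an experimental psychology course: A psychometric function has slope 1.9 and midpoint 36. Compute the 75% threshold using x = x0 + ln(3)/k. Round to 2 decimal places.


At P = 0.75: 0.75 = 1/(1 + e^(-k*(x-x0)))
Solving: e^(-k*(x-x0)) = 1/3
x = x0 + ln(3)/k
ln(3) = 1.0986
x = 36 + 1.0986/1.9
= 36 + 0.5782
= 36.58


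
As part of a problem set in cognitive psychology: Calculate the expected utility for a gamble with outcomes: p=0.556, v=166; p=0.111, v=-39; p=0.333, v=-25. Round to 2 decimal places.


EU = sum(p_i * v_i)
0.556 * 166 = 92.296
0.111 * -39 = -4.329
0.333 * -25 = -8.325
EU = 92.296 + -4.329 + -8.325
= 79.64


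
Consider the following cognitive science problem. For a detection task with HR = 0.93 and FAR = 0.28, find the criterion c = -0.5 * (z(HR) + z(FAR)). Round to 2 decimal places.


c = -0.5 * (z(HR) + z(FAR))
z(0.93) = 1.4758
z(0.28) = -0.5828
c = -0.5 * (1.4758 + -0.5828)
= -0.5 * 0.893
= -0.45


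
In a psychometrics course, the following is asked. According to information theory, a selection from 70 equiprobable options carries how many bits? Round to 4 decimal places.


H = log2(n)
H = log2(70)
= 6.1293


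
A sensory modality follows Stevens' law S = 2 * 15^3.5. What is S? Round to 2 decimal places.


S = 2 * 15^3.5
15^3.5 = 13071.3188
S = 2 * 13071.3188
= 26142.64


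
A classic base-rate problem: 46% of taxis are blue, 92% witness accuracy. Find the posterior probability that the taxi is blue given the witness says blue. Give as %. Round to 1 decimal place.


P(blue | says blue) = P(says blue | blue)*P(blue) / [P(says blue | blue)*P(blue) + P(says blue | not blue)*P(not blue)]
Numerator = 0.92 * 0.46 = 0.4232
False identification = 0.08 * 0.54 = 0.0432
P = 0.4232 / (0.4232 + 0.0432)
= 0.4232 / 0.4664
As percentage = 90.7
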